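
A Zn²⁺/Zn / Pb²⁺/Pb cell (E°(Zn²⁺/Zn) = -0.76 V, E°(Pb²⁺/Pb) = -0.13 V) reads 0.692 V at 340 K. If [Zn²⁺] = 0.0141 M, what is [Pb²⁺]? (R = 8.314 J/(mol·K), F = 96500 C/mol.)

0.97 M

From the Nernst equation, ln Q = nF(E° − E)/RT = 2×96500×(0.63 − 0.692)/(8.314×340) = -4.233, so Q = 0.0145.
With Q = [Zn²⁺]/[Pb²⁺] and the known concentrations, [Pb²⁺] in the denominator gives [Pb²⁺] = 0.97 M.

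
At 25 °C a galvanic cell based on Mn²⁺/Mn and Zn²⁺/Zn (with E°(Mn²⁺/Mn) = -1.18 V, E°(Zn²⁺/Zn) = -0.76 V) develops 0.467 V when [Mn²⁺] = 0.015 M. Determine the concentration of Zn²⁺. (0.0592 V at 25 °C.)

0.58 M

From the Nernst equation, log Q = n(E° − E)/0.0592 = 2(0.42 − 0.467)/0.0592 = -1.588, so Q = 0.0258.
With Q = [Mn²⁺]/[Zn²⁺] and the known concentrations, [Zn²⁺] in the denominator gives [Zn²⁺] = 0.58 M.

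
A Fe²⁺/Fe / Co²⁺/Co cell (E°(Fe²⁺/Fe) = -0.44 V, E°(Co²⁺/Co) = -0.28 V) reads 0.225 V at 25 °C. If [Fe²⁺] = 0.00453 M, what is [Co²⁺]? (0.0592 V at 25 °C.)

0.71 M

From the Nernst equation, log Q = n(E° − E)/0.0592 = 2(0.16 − 0.225)/0.0592 = -2.196, so Q = 0.00637.
With Q = [Fe²⁺]/[Co²⁺] and the known concentrations, [Co²⁺] in the denominator gives [Co²⁺] = 0.71 M.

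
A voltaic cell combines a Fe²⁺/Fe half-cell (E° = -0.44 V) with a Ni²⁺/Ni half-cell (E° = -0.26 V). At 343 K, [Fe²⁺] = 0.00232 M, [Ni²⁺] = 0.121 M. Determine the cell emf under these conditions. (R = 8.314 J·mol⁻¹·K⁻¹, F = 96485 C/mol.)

The Ni²⁺/Ni couple has the higher reduction potential and acts as the cathode, so E°_cell = -0.26 − (-0.44) = 0.18 V.
Balancing electrons gives n = 2; the reaction quotient is Q = [Fe²⁺]/[Ni²⁺] = 0.0192.
E = E° − (RT/nF) ln Q = 0.18 − (8.314×343)/(2×96485) × (-3.954) = 0.180 + 0.058 = 0.238 V.

0.238 V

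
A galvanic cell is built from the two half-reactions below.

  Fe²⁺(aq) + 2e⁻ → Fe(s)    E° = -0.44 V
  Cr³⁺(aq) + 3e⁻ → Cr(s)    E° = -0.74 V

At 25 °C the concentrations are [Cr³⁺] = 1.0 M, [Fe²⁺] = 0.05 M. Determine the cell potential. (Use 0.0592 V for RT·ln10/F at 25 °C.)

The Fe²⁺/Fe couple has the higher reduction potential and acts as the cathode, so E°_cell = -0.44 − (-0.74) = 0.30 V.
Balancing electrons gives n = 6; the reaction quotient is Q = [Cr³⁺]^2/[Fe²⁺]^3 = 8000.
At 25 °C, E = E° − (0.0592/n) log Q = 0.30 − (0.0592/6)(3.903) = 0.300 − 0.039 = 0.261 V.

0.261 V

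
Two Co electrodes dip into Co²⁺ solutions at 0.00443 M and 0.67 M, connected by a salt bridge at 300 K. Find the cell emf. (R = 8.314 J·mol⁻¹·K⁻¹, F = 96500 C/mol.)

Both half-cells are Co²⁺/Co, so E°_cell = 0. The concentrated side is the cathode; the cell reaction moves Co²⁺ from high to low concentration with n = 2.
Q = [Co²⁺]_dilute/[Co²⁺]_conc = 0.00443/0.67 = 0.00661.
E = 0 − (RT/nF) ln Q = −((8.314×300)/(2×96500))(-5.019) = 0.0649 V.

0.065 V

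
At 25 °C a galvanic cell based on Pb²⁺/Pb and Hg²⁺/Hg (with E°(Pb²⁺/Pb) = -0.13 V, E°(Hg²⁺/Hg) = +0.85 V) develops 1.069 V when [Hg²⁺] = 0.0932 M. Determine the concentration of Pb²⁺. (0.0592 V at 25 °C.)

9.2 × 10^-5 M

From the Nernst equation, log Q = n(E° − E)/0.0592 = 2(0.98 − 1.069)/0.0592 = -3.007, so Q = 9.85 × 10^-4.
With Q = [Pb²⁺]/[Hg²⁺] and the known concentrations, [Pb²⁺] in the numerator gives [Pb²⁺] = 9.2 × 10^-5 M.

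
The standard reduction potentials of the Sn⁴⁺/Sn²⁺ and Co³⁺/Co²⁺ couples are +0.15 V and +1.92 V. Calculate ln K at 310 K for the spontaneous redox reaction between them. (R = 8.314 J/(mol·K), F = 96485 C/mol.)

E°_cell = +1.92 − (+0.15) = 1.77 V, with n = 2 electrons transferred.
At equilibrium E = 0, so the Nernst equation gives ln K = nFE°/RT = (2)(96485)(1.77)/((8.314)(310)) = 132.52.

ln K = 132.5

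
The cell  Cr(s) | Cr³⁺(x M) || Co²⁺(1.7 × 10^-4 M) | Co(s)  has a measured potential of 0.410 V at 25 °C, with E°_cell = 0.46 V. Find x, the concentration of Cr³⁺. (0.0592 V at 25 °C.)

7.6 × 10^-4 M

From the Nernst equation, log Q = n(E° − E)/0.0592 = 6(0.46 − 0.410)/0.0592 = 5.068, so Q = 1.17 × 10^5.
With Q = [Cr³⁺]^2/[Co²⁺]^3 and the known concentrations, [Cr³⁺]^2 in the numerator gives [Cr³⁺] = 7.6 × 10^-4 M.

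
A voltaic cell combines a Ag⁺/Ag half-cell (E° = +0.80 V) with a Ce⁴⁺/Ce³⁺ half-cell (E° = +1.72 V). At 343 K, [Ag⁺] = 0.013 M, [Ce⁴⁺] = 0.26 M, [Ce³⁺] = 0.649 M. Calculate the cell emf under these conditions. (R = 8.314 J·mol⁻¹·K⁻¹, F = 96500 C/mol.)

1.02 V

The Ce⁴⁺/Ce³⁺ couple has the higher reduction potential and acts as the cathode, so E°_cell = +1.72 − (+0.80) = 0.92 V.
Balancing electrons gives n = 1; the reaction quotient is Q = [Ag⁺]·[Ce³⁺]/[Ce⁴⁺] = 0.0325.
E = E° − (RT/nF) ln Q = 0.92 − (8.314×343)/(1×96500) × (-3.428) = 0.920 + 0.101 = 1.021 V.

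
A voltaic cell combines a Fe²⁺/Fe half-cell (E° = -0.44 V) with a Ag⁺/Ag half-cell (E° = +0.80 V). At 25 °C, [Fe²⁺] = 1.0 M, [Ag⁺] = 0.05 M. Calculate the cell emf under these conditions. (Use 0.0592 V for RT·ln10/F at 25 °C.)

1.16 V

The Ag⁺/Ag couple has the higher reduction potential and acts as the cathode, so E°_cell = +0.80 − (-0.44) = 1.24 V.
Balancing electrons gives n = 2; the reaction quotient is Q = [Fe²⁺]/[Ag⁺]^2 = 400.
At 25 °C, E = E° − (0.0592/n) log Q = 1.24 − (0.0592/2)(2.602) = 1.240 − 0.077 = 1.163 V.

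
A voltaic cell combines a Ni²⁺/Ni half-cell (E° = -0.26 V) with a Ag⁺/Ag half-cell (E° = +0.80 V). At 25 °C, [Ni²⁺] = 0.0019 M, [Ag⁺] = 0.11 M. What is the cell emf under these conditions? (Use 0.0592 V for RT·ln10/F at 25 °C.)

1.08 V

The Ag⁺/Ag couple has the higher reduction potential and acts as the cathode, so E°_cell = +0.80 − (-0.26) = 1.06 V.
Balancing electrons gives n = 2; the reaction quotient is Q = [Ni²⁺]/[Ag⁺]^2 = 0.157.
At 25 °C, E = E° − (0.0592/n) log Q = 1.06 − (0.0592/2)(-0.804) = 1.060 + 0.024 = 1.084 V.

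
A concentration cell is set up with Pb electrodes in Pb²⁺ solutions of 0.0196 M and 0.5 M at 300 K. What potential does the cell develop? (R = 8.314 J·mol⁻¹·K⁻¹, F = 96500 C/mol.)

Both half-cells are Pb²⁺/Pb, so E°_cell = 0. The concentrated side is the cathode; the cell reaction moves Pb²⁺ from high to low concentration with n = 2.
Q = [Pb²⁺]_dilute/[Pb²⁺]_conc = 0.0196/0.5 = 0.0392.
E = 0 − (RT/nF) ln Q = −((8.314×300)/(2×96500))(-3.239) = 0.0419 V.

0.042 V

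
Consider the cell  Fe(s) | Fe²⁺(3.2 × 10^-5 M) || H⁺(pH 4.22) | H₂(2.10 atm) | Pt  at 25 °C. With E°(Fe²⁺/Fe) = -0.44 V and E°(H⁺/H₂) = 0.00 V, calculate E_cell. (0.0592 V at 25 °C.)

0.31 V

The hydrogen couple is the cathode, so E°_cell = 0.44 V; n = 2.
[H⁺] = 10^(−4.22) = 6 × 10^-5 M, and Q = [Fe²⁺]·P(H₂) / [H⁺]^2 = 1.85 × 10^4.
E = E° − (0.0592/2) log Q = 0.44 − (0.0592/2)(4.267) = 0.314 V.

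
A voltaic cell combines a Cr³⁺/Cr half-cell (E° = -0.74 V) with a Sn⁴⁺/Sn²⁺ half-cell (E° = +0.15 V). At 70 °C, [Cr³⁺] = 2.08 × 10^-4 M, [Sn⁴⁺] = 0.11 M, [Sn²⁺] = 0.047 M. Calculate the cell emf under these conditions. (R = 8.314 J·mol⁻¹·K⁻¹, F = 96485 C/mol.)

The Sn⁴⁺/Sn²⁺ couple has the higher reduction potential and acts as the cathode, so E°_cell = +0.15 − (-0.74) = 0.89 V.
Balancing electrons gives n = 6; the reaction quotient is Q = [Cr³⁺]^2·[Sn²⁺]^3/[Sn⁴⁺]^3 = 3.37 × 10^-9.
E = E° − (RT/nF) ln Q = 0.89 − (8.314×343)/(6×96485) × (-19.507) = 0.890 + 0.096 = 0.986 V.

0.986 V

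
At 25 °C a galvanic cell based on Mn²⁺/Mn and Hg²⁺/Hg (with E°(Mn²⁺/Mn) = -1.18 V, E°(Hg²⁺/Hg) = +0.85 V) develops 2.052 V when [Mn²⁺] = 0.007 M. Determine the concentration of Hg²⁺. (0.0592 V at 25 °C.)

From the Nernst equation, log Q = n(E° − E)/0.0592 = 2(2.03 − 2.052)/0.0592 = -0.743, so Q = 0.181.
With Q = [Mn²⁺]/[Hg²⁺] and the known concentrations, [Hg²⁺] in the denominator gives [Hg²⁺] = 0.039 M.

0.039 M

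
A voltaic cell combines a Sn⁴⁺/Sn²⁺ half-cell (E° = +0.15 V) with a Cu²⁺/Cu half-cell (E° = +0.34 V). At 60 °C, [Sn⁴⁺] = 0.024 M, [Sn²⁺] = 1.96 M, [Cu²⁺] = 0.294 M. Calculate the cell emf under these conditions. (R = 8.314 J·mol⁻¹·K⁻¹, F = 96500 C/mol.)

0.236 V

The Cu²⁺/Cu couple has the higher reduction potential and acts as the cathode, so E°_cell = +0.34 − (+0.15) = 0.19 V.
Balancing electrons gives n = 2; the reaction quotient is Q = [Sn⁴⁺]/([Sn²⁺]·[Cu²⁺]) = 0.0416.
E = E° − (RT/nF) ln Q = 0.19 − (8.314×333)/(2×96500) × (-3.178) = 0.190 + 0.046 = 0.236 V.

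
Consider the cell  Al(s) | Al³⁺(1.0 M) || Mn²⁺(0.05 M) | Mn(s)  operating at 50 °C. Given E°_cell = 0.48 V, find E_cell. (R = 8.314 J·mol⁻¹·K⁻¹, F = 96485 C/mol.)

Balancing electrons gives n = 6; the reaction quotient is Q = [Al³⁺]^2/[Mn²⁺]^3 = 8000.
E = E° − (RT/nF) ln Q = 0.48 − (8.314×323)/(6×96485) × (8.987) = 0.480 − 0.042 = 0.438 V.

0.438 V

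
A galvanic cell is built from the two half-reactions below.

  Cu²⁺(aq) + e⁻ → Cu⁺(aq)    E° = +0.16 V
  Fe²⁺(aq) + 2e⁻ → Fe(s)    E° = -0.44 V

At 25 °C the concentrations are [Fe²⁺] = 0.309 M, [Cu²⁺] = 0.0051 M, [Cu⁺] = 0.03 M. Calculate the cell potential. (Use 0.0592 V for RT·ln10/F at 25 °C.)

0.570 V

The Cu²⁺/Cu⁺ couple has the higher reduction potential and acts as the cathode, so E°_cell = +0.16 − (-0.44) = 0.60 V.
Balancing electrons gives n = 2; the reaction quotient is Q = [Fe²⁺]·[Cu⁺]^2/[Cu²⁺]^2 = 10.7.
At 25 °C, E = E° − (0.0592/n) log Q = 0.60 − (0.0592/2)(1.029) = 0.600 − 0.030 = 0.570 V.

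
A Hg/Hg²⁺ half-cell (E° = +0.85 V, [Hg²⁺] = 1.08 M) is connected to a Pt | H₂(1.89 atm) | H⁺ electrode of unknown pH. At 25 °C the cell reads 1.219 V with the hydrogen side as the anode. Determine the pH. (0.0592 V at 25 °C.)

E°_cell = 0.85 V and n = 2.
log Q = n(E° − E)/0.0592 = 2×(0.85 − 1.219)/0.0592 = -12.466.
With Q = [H⁺]^2 / ([Hg²⁺]·P(H₂)), solving for [H⁺] gives log[H⁺] = -6.078, so pH = 6.08.

pH = 6.08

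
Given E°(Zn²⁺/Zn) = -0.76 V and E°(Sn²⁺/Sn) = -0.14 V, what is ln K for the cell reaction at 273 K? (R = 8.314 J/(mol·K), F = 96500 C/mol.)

E°_cell = -0.14 − (-0.76) = 0.62 V, with n = 2 electrons transferred.
At equilibrium E = 0, so the Nernst equation gives ln K = nFE°/RT = (2)(96500)(0.62)/((8.314)(273)) = 52.72.

ln K = 52.7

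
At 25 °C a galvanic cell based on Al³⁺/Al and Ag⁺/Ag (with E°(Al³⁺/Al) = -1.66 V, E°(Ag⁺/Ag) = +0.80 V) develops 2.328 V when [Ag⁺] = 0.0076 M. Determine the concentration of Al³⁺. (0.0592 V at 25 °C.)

From the Nernst equation, log Q = n(E° − E)/0.0592 = 3(2.46 − 2.328)/0.0592 = 6.689, so Q = 4.89 × 10^6.
With Q = [Al³⁺]/[Ag⁺]^3 and the known concentrations, [Al³⁺] in the numerator gives [Al³⁺] = 2.1 M.

2.1 M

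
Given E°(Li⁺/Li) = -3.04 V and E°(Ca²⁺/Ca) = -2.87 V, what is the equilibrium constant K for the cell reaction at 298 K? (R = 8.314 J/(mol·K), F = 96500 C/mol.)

5.6 × 10^5

E°_cell = -2.87 − (-3.04) = 0.17 V, with n = 2 electrons transferred.
At equilibrium E = 0, so the Nernst equation gives ln K = nFE°/RT = (2)(96500)(0.17)/((8.314)(298)) = 13.24.
K = e^13.24 = 5.6 × 10^5.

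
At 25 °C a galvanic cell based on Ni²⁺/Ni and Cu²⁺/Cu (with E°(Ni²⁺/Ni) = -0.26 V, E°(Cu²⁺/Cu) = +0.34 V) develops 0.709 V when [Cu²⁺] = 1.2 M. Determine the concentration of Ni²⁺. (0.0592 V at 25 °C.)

2.5 × 10^-4 M

From the Nernst equation, log Q = n(E° − E)/0.0592 = 2(0.60 − 0.709)/0.0592 = -3.682, so Q = 2.08 × 10^-4.
With Q = [Ni²⁺]/[Cu²⁺] and the known concentrations, [Ni²⁺] in the numerator gives [Ni²⁺] = 2.5 × 10^-4 M.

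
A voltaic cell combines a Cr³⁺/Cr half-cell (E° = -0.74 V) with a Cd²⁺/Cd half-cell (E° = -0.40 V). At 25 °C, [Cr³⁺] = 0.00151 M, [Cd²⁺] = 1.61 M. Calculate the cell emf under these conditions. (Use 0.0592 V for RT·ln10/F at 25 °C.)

The Cd²⁺/Cd couple has the higher reduction potential and acts as the cathode, so E°_cell = -0.40 − (-0.74) = 0.34 V.
Balancing electrons gives n = 6; the reaction quotient is Q = [Cr³⁺]^2/[Cd²⁺]^3 = 5.46 × 10^-7.
At 25 °C, E = E° − (0.0592/n) log Q = 0.34 − (0.0592/6)(-6.263) = 0.340 + 0.062 = 0.402 V.

0.402 V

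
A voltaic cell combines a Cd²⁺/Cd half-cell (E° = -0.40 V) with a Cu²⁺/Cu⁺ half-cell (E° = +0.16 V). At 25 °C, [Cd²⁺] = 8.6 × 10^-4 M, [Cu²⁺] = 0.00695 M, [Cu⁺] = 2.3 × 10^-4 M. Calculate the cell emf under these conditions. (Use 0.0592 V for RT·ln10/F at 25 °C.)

0.738 V

The Cu²⁺/Cu⁺ couple has the higher reduction potential and acts as the cathode, so E°_cell = +0.16 − (-0.40) = 0.56 V.
Balancing electrons gives n = 2; the reaction quotient is Q = [Cd²⁺]·[Cu⁺]^2/[Cu²⁺]^2 = 9.42 × 10^-7.
At 25 °C, E = E° − (0.0592/n) log Q = 0.56 − (0.0592/2)(-6.026) = 0.560 + 0.178 = 0.738 V.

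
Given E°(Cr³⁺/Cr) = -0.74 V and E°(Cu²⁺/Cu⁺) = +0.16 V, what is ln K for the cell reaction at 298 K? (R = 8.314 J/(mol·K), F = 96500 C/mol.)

ln K = 105.2

E°_cell = +0.16 − (-0.74) = 0.90 V, with n = 3 electrons transferred.
At equilibrium E = 0, so the Nernst equation gives ln K = nFE°/RT = (3)(96500)(0.90)/((8.314)(298)) = 105.16.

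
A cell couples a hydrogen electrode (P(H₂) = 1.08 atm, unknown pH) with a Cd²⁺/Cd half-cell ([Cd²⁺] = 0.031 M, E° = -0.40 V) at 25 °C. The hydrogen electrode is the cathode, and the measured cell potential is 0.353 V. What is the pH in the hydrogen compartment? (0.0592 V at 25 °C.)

pH = 1.53

E°_cell = 0.40 V and n = 2.
log Q = n(E° − E)/0.0592 = 2×(0.40 − 0.353)/0.0592 = 1.588.
With Q = [Cd²⁺]·P(H₂) / [H⁺]^2, solving for [H⁺] gives log[H⁺] = -1.532, so pH = 1.53.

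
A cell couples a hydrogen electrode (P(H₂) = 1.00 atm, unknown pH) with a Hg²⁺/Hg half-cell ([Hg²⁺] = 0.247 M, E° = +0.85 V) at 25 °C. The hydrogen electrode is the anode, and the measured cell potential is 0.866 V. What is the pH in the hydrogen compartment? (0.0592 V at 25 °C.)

E°_cell = 0.85 V and n = 2.
log Q = n(E° − E)/0.0592 = 2×(0.85 − 0.866)/0.0592 = -0.541.
With Q = [H⁺]^2 / ([Hg²⁺]·P(H₂)), solving for [H⁺] gives log[H⁺] = -0.574, so pH = 0.57.

pH = 0.57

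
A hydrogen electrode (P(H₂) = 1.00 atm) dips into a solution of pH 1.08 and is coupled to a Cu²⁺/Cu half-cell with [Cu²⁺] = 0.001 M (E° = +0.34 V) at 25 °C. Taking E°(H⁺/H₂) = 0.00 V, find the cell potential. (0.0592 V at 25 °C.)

The Cu²⁺/Cu couple is the cathode, so E°_cell = 0.34 V; n = 2.
[H⁺] = 10^(−1.08) = 0.083 M, and Q = [H⁺]^2 / ([Cu²⁺]·P(H₂)) = 6.92.
E = E° − (0.0592/2) log Q = 0.34 − (0.0592/2)(0.840) = 0.315 V.

0.32 V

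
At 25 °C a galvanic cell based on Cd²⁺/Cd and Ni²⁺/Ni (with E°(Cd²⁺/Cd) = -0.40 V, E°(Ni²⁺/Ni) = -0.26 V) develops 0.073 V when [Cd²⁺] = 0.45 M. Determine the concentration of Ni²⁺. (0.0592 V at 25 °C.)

From the Nernst equation, log Q = n(E° − E)/0.0592 = 2(0.14 − 0.073)/0.0592 = 2.264, so Q = 183.
With Q = [Cd²⁺]/[Ni²⁺] and the known concentrations, [Ni²⁺] in the denominator gives [Ni²⁺] = 0.0025 M.

0.0025 M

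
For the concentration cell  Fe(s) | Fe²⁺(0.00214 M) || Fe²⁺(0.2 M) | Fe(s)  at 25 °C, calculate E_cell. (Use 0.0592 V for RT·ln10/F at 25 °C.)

0.058 V

Both half-cells are Fe²⁺/Fe, so E°_cell = 0. The concentrated side is the cathode; the cell reaction moves Fe²⁺ from high to low concentration with n = 2.
Q = [Fe²⁺]_dilute/[Fe²⁺]_conc = 0.00214/0.2 = 0.0107.
E = 0 − (0.0592/2) log Q = −(0.0592/2)(-1.971) = 0.0583 V.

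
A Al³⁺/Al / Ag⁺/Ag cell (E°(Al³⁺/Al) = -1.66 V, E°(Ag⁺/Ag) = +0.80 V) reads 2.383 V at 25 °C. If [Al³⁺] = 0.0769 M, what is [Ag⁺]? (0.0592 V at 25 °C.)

0.021 M

From the Nernst equation, log Q = n(E° − E)/0.0592 = 3(2.46 − 2.383)/0.0592 = 3.902, so Q = 7980.
With Q = [Al³⁺]/[Ag⁺]^3 and the known concentrations, [Ag⁺]^3 in the denominator gives [Ag⁺] = 0.021 M.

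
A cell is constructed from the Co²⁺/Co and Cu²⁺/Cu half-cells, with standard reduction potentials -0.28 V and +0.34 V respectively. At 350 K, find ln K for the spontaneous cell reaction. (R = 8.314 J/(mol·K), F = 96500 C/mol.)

ln K = 41.1

E°_cell = +0.34 − (-0.28) = 0.62 V, with n = 2 electrons transferred.
At equilibrium E = 0, so the Nernst equation gives ln K = nFE°/RT = (2)(96500)(0.62)/((8.314)(350)) = 41.12.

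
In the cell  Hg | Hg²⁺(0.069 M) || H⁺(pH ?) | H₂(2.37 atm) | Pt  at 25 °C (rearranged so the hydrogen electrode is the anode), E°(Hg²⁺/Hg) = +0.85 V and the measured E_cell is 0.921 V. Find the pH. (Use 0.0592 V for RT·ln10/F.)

E°_cell = 0.85 V and n = 2.
log Q = n(E° − E)/0.0592 = 2×(0.85 − 0.921)/0.0592 = -2.399.
With Q = [H⁺]^2 / ([Hg²⁺]·P(H₂)), solving for [H⁺] gives log[H⁺] = -1.593, so pH = 1.59.

pH = 1.59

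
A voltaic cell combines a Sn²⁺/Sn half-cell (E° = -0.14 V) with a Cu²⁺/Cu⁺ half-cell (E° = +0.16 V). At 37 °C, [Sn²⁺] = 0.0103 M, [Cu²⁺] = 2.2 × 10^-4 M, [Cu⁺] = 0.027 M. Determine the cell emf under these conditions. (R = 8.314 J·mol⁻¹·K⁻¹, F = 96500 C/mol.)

0.233 V

The Cu²⁺/Cu⁺ couple has the higher reduction potential and acts as the cathode, so E°_cell = +0.16 − (-0.14) = 0.30 V.
Balancing electrons gives n = 2; the reaction quotient is Q = [Sn²⁺]·[Cu⁺]^2/[Cu²⁺]^2 = 155.
E = E° − (RT/nF) ln Q = 0.30 − (8.314×310)/(2×96500) × (5.044) = 0.300 − 0.067 = 0.233 V.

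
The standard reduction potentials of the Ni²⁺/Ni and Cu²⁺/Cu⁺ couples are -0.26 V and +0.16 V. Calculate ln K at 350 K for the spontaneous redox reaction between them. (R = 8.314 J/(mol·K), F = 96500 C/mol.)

E°_cell = +0.16 − (-0.26) = 0.42 V, with n = 2 electrons transferred.
At equilibrium E = 0, so the Nernst equation gives ln K = nFE°/RT = (2)(96500)(0.42)/((8.314)(350)) = 27.86.

ln K = 27.9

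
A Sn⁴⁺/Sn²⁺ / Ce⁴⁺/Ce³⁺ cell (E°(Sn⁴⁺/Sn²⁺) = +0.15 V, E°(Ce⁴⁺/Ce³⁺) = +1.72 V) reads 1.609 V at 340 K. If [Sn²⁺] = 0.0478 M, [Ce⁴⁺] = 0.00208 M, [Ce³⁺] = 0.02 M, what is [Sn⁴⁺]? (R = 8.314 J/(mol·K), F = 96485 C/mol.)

From the Nernst equation, ln Q = nF(E° − E)/RT = 2×96485×(1.57 − 1.609)/(8.314×340) = -2.662, so Q = 0.0698.
With Q = [Sn⁴⁺]·[Ce³⁺]^2/([Sn²⁺]·[Ce⁴⁺]^2) and the known concentrations, [Sn⁴⁺] in the numerator gives [Sn⁴⁺] = 3.6 × 10^-5 M.

3.6 × 10^-5 M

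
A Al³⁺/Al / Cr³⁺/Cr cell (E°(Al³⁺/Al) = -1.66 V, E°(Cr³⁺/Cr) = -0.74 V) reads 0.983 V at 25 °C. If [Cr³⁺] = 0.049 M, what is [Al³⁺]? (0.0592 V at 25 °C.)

From the Nernst equation, log Q = n(E° − E)/0.0592 = 3(0.92 − 0.983)/0.0592 = -3.193, so Q = 6.42 × 10^-4.
With Q = [Al³⁺]/[Cr³⁺] and the known concentrations, [Al³⁺] in the numerator gives [Al³⁺] = 3.1 × 10^-5 M.

3.1 × 10^-5 M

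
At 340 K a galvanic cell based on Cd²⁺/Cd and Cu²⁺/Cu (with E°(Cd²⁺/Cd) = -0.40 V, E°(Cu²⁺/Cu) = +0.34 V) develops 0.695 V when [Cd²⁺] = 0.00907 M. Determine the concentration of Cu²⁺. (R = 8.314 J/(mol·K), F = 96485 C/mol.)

4.2 × 10^-4 M

From the Nernst equation, ln Q = nF(E° − E)/RT = 2×96485×(0.74 − 0.695)/(8.314×340) = 3.072, so Q = 21.6.
With Q = [Cd²⁺]/[Cu²⁺] and the known concentrations, [Cu²⁺] in the denominator gives [Cu²⁺] = 4.2 × 10^-4 M.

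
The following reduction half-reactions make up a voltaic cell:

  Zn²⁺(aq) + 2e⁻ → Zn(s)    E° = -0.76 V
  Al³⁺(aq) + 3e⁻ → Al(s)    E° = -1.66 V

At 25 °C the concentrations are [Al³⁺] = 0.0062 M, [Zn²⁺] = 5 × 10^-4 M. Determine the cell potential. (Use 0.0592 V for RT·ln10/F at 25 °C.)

The Zn²⁺/Zn couple has the higher reduction potential and acts as the cathode, so E°_cell = -0.76 − (-1.66) = 0.90 V.
Balancing electrons gives n = 6; the reaction quotient is Q = [Al³⁺]^2/[Zn²⁺]^3 = 3.08 × 10^5.
At 25 °C, E = E° − (0.0592/n) log Q = 0.90 − (0.0592/6)(5.488) = 0.900 − 0.054 = 0.846 V.

0.846 V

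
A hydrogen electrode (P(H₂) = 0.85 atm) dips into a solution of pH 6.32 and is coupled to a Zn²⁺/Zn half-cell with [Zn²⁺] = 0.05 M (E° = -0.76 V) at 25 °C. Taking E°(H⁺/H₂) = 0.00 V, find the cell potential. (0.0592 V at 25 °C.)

0.43 V

The hydrogen couple is the cathode, so E°_cell = 0.76 V; n = 2.
[H⁺] = 10^(−6.32) = 4.8 × 10^-7 M, and Q = [Zn²⁺]·P(H₂) / [H⁺]^2 = 1.86 × 10^11.
E = E° − (0.0592/2) log Q = 0.76 − (0.0592/2)(11.268) = 0.426 V.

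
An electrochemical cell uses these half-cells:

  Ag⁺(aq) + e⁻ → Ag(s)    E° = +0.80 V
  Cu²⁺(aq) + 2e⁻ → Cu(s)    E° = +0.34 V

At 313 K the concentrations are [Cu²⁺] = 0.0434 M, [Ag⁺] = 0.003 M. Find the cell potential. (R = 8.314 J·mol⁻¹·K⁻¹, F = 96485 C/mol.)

The Ag⁺/Ag couple has the higher reduction potential and acts as the cathode, so E°_cell = +0.80 − (+0.34) = 0.46 V.
Balancing electrons gives n = 2; the reaction quotient is Q = [Cu²⁺]/[Ag⁺]^2 = 4820.
E = E° − (RT/nF) ln Q = 0.46 − (8.314×313)/(2×96485) × (8.481) = 0.460 − 0.114 = 0.346 V.

0.346 V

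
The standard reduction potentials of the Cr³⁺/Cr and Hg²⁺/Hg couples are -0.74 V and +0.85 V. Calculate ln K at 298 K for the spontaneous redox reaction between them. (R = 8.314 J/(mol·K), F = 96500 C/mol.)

ln K = 371.6

E°_cell = +0.85 − (-0.74) = 1.59 V, with n = 6 electrons transferred.
At equilibrium E = 0, so the Nernst equation gives ln K = nFE°/RT = (6)(96500)(1.59)/((8.314)(298)) = 371.58.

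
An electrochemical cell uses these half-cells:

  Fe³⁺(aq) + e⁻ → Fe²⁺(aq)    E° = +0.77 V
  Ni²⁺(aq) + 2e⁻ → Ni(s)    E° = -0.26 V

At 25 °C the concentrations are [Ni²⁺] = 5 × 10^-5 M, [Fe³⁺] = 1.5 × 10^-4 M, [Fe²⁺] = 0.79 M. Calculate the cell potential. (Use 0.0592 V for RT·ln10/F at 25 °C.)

0.937 V

The Fe³⁺/Fe²⁺ couple has the higher reduction potential and acts as the cathode, so E°_cell = +0.77 − (-0.26) = 1.03 V.
Balancing electrons gives n = 2; the reaction quotient is Q = [Ni²⁺]·[Fe²⁺]^2/[Fe³⁺]^2 = 1390.
At 25 °C, E = E° − (0.0592/n) log Q = 1.03 − (0.0592/2)(3.142) = 1.030 − 0.093 = 0.937 V.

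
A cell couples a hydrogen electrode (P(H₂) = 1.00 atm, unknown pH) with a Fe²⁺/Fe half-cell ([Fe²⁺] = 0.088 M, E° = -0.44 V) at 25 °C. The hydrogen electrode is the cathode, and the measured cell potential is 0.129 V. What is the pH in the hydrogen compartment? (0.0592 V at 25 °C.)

pH = 5.78

E°_cell = 0.44 V and n = 2.
log Q = n(E° − E)/0.0592 = 2×(0.44 − 0.129)/0.0592 = 10.507.
With Q = [Fe²⁺]·P(H₂) / [H⁺]^2, solving for [H⁺] gives log[H⁺] = -5.781, so pH = 5.78.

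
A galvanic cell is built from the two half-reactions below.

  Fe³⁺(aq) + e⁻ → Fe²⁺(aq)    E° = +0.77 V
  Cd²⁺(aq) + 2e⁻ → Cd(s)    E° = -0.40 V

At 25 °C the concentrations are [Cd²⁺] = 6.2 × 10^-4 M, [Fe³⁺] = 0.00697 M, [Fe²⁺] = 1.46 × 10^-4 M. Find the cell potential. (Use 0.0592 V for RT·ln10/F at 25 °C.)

1.36 V

The Fe³⁺/Fe²⁺ couple has the higher reduction potential and acts as the cathode, so E°_cell = +0.77 − (-0.40) = 1.17 V.
Balancing electrons gives n = 2; the reaction quotient is Q = [Cd²⁺]·[Fe²⁺]^2/[Fe³⁺]^2 = 2.72 × 10^-7.
At 25 °C, E = E° − (0.0592/n) log Q = 1.17 − (0.0592/2)(-6.565) = 1.170 + 0.194 = 1.364 V.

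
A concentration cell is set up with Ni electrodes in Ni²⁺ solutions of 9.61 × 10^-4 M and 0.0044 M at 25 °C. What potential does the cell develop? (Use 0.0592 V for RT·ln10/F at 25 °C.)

0.020 V

Both half-cells are Ni²⁺/Ni, so E°_cell = 0. The concentrated side is the cathode; the cell reaction moves Ni²⁺ from high to low concentration with n = 2.
Q = [Ni²⁺]_dilute/[Ni²⁺]_conc = 9.61 × 10^-4/0.0044 = 0.218.
E = 0 − (0.0592/2) log Q = −(0.0592/2)(-0.661) = 0.0196 V.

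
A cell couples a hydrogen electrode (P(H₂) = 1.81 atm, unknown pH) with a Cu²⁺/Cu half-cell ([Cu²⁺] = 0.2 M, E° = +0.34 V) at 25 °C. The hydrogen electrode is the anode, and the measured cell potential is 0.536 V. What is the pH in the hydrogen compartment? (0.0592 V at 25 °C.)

pH = 3.53

E°_cell = 0.34 V and n = 2.
log Q = n(E° − E)/0.0592 = 2×(0.34 − 0.536)/0.0592 = -6.622.
With Q = [H⁺]^2 / ([Cu²⁺]·P(H₂)), solving for [H⁺] gives log[H⁺] = -3.531, so pH = 3.53.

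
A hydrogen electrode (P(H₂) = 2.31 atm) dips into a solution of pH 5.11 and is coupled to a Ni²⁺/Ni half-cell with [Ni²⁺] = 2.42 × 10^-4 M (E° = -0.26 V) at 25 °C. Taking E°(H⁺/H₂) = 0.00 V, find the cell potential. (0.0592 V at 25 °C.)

The hydrogen couple is the cathode, so E°_cell = 0.26 V; n = 2.
[H⁺] = 10^(−5.11) = 7.8 × 10^-6 M, and Q = [Ni²⁺]·P(H₂) / [H⁺]^2 = 9.28 × 10^6.
E = E° − (0.0592/2) log Q = 0.26 − (0.0592/2)(6.967) = 0.054 V.

0.054 V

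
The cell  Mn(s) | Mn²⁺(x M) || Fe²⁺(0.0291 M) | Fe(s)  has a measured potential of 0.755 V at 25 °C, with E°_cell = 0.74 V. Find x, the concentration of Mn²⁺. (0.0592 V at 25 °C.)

From the Nernst equation, log Q = n(E° − E)/0.0592 = 2(0.74 − 0.755)/0.0592 = -0.507, so Q = 0.311.
With Q = [Mn²⁺]/[Fe²⁺] and the known concentrations, [Mn²⁺] in the numerator gives [Mn²⁺] = 0.0091 M.

0.0091 M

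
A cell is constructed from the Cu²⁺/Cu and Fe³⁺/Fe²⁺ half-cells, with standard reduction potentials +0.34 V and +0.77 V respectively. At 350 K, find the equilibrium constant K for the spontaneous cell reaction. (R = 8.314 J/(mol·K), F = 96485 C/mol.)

2.4 × 10^12

E°_cell = +0.77 − (+0.34) = 0.43 V, with n = 2 electrons transferred.
At equilibrium E = 0, so the Nernst equation gives ln K = nFE°/RT = (2)(96485)(0.43)/((8.314)(350)) = 28.52.
K = e^28.52 = 2.4 × 10^12.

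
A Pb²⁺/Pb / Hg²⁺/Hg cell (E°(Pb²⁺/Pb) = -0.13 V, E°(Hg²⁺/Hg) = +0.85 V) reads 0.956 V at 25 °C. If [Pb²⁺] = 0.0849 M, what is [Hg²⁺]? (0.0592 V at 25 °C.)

From the Nernst equation, log Q = n(E° − E)/0.0592 = 2(0.98 − 0.956)/0.0592 = 0.811, so Q = 6.47.
With Q = [Pb²⁺]/[Hg²⁺] and the known concentrations, [Hg²⁺] in the denominator gives [Hg²⁺] = 0.013 M.

0.013 M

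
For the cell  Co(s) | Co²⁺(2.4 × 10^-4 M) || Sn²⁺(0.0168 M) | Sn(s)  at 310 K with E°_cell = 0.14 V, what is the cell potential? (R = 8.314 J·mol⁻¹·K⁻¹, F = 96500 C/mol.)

Balancing electrons gives n = 2; the reaction quotient is Q = [Co²⁺]/[Sn²⁺] = 0.0143.
E = E° − (RT/nF) ln Q = 0.14 − (8.314×310)/(2×96500) × (-4.248) = 0.140 + 0.057 = 0.197 V.

0.197 V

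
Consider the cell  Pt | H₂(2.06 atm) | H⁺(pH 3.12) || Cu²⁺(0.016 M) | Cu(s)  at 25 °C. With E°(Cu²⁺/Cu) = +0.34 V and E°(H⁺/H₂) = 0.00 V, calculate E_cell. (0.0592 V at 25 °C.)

0.48 V

The Cu²⁺/Cu couple is the cathode, so E°_cell = 0.34 V; n = 2.
[H⁺] = 10^(−3.12) = 7.6 × 10^-4 M, and Q = [H⁺]^2 / ([Cu²⁺]·P(H₂)) = 1.75 × 10^-5.
E = E° − (0.0592/2) log Q = 0.34 − (0.0592/2)(-4.758) = 0.481 V.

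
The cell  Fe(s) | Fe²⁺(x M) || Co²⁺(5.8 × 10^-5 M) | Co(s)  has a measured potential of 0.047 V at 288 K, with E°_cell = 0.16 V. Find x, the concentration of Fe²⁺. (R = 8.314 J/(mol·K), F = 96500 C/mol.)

From the Nernst equation, ln Q = nF(E° − E)/RT = 2×96500×(0.16 − 0.047)/(8.314×288) = 9.108, so Q = 9030.
With Q = [Fe²⁺]/[Co²⁺] and the known concentrations, [Fe²⁺] in the numerator gives [Fe²⁺] = 0.52 M.

0.52 M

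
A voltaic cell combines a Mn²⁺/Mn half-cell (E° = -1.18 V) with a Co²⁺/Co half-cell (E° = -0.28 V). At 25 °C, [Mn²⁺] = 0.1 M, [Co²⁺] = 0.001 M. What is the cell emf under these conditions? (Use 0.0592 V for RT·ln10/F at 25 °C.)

0.841 V

The Co²⁺/Co couple has the higher reduction potential and acts as the cathode, so E°_cell = -0.28 − (-1.18) = 0.90 V.
Balancing electrons gives n = 2; the reaction quotient is Q = [Mn²⁺]/[Co²⁺] = 100.
At 25 °C, E = E° − (0.0592/n) log Q = 0.90 − (0.0592/2)(2.000) = 0.900 − 0.059 = 0.841 V.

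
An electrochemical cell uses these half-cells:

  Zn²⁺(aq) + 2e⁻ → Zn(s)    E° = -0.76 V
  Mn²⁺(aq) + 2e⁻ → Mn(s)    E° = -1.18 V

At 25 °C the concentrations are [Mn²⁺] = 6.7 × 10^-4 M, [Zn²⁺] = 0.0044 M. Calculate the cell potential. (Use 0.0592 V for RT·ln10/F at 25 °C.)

The Zn²⁺/Zn couple has the higher reduction potential and acts as the cathode, so E°_cell = -0.76 − (-1.18) = 0.42 V.
Balancing electrons gives n = 2; the reaction quotient is Q = [Mn²⁺]/[Zn²⁺] = 0.152.
At 25 °C, E = E° − (0.0592/n) log Q = 0.42 − (0.0592/2)(-0.817) = 0.420 + 0.024 = 0.444 V.

0.444 V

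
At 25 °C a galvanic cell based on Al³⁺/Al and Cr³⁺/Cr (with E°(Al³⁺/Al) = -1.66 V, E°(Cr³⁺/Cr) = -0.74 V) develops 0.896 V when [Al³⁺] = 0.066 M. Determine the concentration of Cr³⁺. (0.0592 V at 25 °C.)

0.004 M

From the Nernst equation, log Q = n(E° − E)/0.0592 = 3(0.92 − 0.896)/0.0592 = 1.216, so Q = 16.5.
With Q = [Al³⁺]/[Cr³⁺] and the known concentrations, [Cr³⁺] in the denominator gives [Cr³⁺] = 0.004 M.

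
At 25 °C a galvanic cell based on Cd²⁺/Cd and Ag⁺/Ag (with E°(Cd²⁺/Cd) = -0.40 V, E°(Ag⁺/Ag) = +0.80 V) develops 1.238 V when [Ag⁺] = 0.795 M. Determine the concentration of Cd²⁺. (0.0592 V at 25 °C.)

0.033 M

From the Nernst equation, log Q = n(E° − E)/0.0592 = 2(1.20 − 1.238)/0.0592 = -1.284, so Q = 0.0520.
With Q = [Cd²⁺]/[Ag⁺]^2 and the known concentrations, [Cd²⁺] in the numerator gives [Cd²⁺] = 0.033 M.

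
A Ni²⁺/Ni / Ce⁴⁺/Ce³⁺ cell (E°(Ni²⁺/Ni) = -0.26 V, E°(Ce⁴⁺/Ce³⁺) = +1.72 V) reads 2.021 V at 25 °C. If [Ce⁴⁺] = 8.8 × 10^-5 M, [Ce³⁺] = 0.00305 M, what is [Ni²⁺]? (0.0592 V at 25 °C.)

3.4 × 10^-5 M

From the Nernst equation, log Q = n(E° − E)/0.0592 = 2(1.98 − 2.021)/0.0592 = -1.385, so Q = 0.0412.
With Q = [Ni²⁺]·[Ce³⁺]^2/[Ce⁴⁺]^2 and the known concentrations, [Ni²⁺] in the numerator gives [Ni²⁺] = 3.4 × 10^-5 M.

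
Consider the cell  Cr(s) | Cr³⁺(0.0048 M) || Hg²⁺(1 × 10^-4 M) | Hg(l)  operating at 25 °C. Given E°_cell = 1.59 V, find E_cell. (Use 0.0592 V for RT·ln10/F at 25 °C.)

1.52 V

Balancing electrons gives n = 6; the reaction quotient is Q = [Cr³⁺]^2/[Hg²⁺]^3 = 2.3 × 10^7.
At 25 °C, E = E° − (0.0592/n) log Q = 1.59 − (0.0592/6)(7.362) = 1.590 − 0.073 = 1.517 V.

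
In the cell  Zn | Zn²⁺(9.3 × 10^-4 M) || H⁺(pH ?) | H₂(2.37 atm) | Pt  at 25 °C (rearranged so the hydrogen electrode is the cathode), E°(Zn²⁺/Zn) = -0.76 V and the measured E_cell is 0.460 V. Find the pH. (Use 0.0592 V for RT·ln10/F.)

E°_cell = 0.76 V and n = 2.
log Q = n(E° − E)/0.0592 = 2×(0.76 − 0.460)/0.0592 = 10.135.
With Q = [Zn²⁺]·P(H₂) / [H⁺]^2, solving for [H⁺] gives log[H⁺] = -6.396, so pH = 6.40.

pH = 6.40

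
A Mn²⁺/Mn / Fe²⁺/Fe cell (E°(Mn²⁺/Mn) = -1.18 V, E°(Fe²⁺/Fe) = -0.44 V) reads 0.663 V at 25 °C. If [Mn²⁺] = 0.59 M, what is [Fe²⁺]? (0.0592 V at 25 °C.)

From the Nernst equation, log Q = n(E° − E)/0.0592 = 2(0.74 − 0.663)/0.0592 = 2.601, so Q = 399.
With Q = [Mn²⁺]/[Fe²⁺] and the known concentrations, [Fe²⁺] in the denominator gives [Fe²⁺] = 0.0015 M.

0.0015 M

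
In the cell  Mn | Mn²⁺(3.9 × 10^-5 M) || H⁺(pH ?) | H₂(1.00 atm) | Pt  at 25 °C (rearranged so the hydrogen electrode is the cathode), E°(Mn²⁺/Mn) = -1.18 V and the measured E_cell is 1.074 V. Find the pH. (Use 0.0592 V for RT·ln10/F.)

pH = 4.00

E°_cell = 1.18 V and n = 2.
log Q = n(E° − E)/0.0592 = 2×(1.18 − 1.074)/0.0592 = 3.581.
With Q = [Mn²⁺]·P(H₂) / [H⁺]^2, solving for [H⁺] gives log[H⁺] = -3.995, so pH = 4.00.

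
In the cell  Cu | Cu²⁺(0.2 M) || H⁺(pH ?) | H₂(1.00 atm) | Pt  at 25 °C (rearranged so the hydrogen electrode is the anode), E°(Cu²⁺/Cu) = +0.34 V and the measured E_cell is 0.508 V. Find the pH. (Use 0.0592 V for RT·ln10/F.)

pH = 3.19

E°_cell = 0.34 V and n = 2.
log Q = n(E° − E)/0.0592 = 2×(0.34 − 0.508)/0.0592 = -5.676.
With Q = [H⁺]^2 / ([Cu²⁺]·P(H₂)), solving for [H⁺] gives log[H⁺] = -3.187, so pH = 3.19.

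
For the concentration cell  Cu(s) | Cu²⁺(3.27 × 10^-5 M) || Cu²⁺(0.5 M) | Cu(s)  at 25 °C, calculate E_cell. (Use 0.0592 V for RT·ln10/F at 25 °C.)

0.12 V

Both half-cells are Cu²⁺/Cu, so E°_cell = 0. The concentrated side is the cathode; the cell reaction moves Cu²⁺ from high to low concentration with n = 2.
Q = [Cu²⁺]_dilute/[Cu²⁺]_conc = 3.27 × 10^-5/0.5 = 6.54 × 10^-5.
E = 0 − (0.0592/2) log Q = −(0.0592/2)(-4.184) = 0.1238 V.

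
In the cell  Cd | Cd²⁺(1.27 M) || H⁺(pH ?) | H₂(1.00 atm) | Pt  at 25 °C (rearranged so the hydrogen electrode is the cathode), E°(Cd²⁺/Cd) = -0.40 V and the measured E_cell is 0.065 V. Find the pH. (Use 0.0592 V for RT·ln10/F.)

pH = 5.61

E°_cell = 0.40 V and n = 2.
log Q = n(E° − E)/0.0592 = 2×(0.40 − 0.065)/0.0592 = 11.318.
With Q = [Cd²⁺]·P(H₂) / [H⁺]^2, solving for [H⁺] gives log[H⁺] = -5.607, so pH = 5.61.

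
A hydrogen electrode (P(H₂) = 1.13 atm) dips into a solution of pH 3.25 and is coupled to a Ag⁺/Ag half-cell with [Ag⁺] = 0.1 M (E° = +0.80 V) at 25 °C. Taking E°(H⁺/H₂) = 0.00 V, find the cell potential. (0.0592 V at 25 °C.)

The Ag⁺/Ag couple is the cathode, so E°_cell = 0.80 V; n = 2.
[H⁺] = 10^(−3.25) = 5.6 × 10^-4 M, and Q = [H⁺]^2 / ([Ag⁺]^2·P(H₂)) = 2.8 × 10^-5.
E = E° − (0.0592/2) log Q = 0.80 − (0.0592/2)(-4.553) = 0.935 V.

0.93 V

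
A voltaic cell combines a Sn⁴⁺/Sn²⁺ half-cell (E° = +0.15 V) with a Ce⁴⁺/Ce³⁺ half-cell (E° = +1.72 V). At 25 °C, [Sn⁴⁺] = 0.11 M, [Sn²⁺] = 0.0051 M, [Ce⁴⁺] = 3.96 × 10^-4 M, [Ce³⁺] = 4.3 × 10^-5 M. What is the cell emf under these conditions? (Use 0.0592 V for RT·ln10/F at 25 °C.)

The Ce⁴⁺/Ce³⁺ couple has the higher reduction potential and acts as the cathode, so E°_cell = +1.72 − (+0.15) = 1.57 V.
Balancing electrons gives n = 2; the reaction quotient is Q = [Sn⁴⁺]·[Ce³⁺]^2/([Sn²⁺]·[Ce⁴⁺]^2) = 0.254.
At 25 °C, E = E° − (0.0592/n) log Q = 1.57 − (0.0592/2)(-0.595) = 1.570 + 0.018 = 1.588 V.

1.59 V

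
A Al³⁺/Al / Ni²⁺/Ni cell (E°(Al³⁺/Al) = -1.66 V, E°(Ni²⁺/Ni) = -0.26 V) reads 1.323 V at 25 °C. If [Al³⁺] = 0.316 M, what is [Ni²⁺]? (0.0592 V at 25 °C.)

0.0012 M

From the Nernst equation, log Q = n(E° − E)/0.0592 = 6(1.40 − 1.323)/0.0592 = 7.804, so Q = 6.37 × 10^7.
With Q = [Al³⁺]^2/[Ni²⁺]^3 and the known concentrations, [Ni²⁺]^3 in the denominator gives [Ni²⁺] = 0.0012 M.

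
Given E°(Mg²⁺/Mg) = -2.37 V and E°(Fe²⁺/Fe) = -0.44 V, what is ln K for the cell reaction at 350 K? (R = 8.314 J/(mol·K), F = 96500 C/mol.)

E°_cell = -0.44 − (-2.37) = 1.93 V, with n = 2 electrons transferred.
At equilibrium E = 0, so the Nernst equation gives ln K = nFE°/RT = (2)(96500)(1.93)/((8.314)(350)) = 128.01.

ln K = 128.0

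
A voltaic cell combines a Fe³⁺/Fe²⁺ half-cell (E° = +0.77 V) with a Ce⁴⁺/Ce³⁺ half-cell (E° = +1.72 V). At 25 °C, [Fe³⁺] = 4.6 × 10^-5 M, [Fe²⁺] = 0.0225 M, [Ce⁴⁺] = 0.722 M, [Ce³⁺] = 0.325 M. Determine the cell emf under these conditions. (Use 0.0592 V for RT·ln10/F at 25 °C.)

1.13 V

The Ce⁴⁺/Ce³⁺ couple has the higher reduction potential and acts as the cathode, so E°_cell = +1.72 − (+0.77) = 0.95 V.
Balancing electrons gives n = 1; the reaction quotient is Q = [Fe³⁺]·[Ce³⁺]/([Fe²⁺]·[Ce⁴⁺]) = 9.2 × 10^-4.
At 25 °C, E = E° − (0.0592/n) log Q = 0.95 − (0.0592/1)(-3.036) = 0.950 + 0.180 = 1.130 V.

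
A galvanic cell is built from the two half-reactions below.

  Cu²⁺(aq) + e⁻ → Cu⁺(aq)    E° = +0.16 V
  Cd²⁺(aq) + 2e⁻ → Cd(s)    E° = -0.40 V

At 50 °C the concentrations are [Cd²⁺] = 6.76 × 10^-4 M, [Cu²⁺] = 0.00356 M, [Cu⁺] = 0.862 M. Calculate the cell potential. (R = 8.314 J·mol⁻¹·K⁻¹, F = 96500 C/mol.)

The Cu²⁺/Cu⁺ couple has the higher reduction potential and acts as the cathode, so E°_cell = +0.16 − (-0.40) = 0.56 V.
Balancing electrons gives n = 2; the reaction quotient is Q = [Cd²⁺]·[Cu⁺]^2/[Cu²⁺]^2 = 39.6.
E = E° − (RT/nF) ln Q = 0.56 − (8.314×323)/(2×96500) × (3.680) = 0.560 − 0.051 = 0.509 V.

0.509 V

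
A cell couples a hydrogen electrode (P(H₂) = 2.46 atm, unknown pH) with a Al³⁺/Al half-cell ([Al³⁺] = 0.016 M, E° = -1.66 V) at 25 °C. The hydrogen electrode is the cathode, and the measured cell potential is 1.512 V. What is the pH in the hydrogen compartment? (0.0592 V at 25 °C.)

E°_cell = 1.66 V and n = 6.
log Q = n(E° − E)/0.0592 = 6×(1.66 − 1.512)/0.0592 = 15.000.
With Q = [Al³⁺]^2·P(H₂)^3 / [H⁺]^6, solving for [H⁺] gives log[H⁺] = -2.903, so pH = 2.90.

pH = 2.90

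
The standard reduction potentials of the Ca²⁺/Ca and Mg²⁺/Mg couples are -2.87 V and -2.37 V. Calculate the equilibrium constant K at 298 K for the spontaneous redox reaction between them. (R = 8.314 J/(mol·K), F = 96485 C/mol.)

8.2 × 10^16

E°_cell = -2.37 − (-2.87) = 0.50 V, with n = 2 electrons transferred.
At equilibrium E = 0, so the Nernst equation gives ln K = nFE°/RT = (2)(96485)(0.50)/((8.314)(298)) = 38.94.
K = e^38.94 = 8.2 × 10^16.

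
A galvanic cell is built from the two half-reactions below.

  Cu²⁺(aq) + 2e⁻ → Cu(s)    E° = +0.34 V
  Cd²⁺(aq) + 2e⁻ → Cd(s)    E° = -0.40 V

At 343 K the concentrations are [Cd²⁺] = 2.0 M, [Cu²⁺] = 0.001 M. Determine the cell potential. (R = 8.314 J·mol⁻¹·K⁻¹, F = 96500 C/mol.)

0.628 V

The Cu²⁺/Cu couple has the higher reduction potential and acts as the cathode, so E°_cell = +0.34 − (-0.40) = 0.74 V.
Balancing electrons gives n = 2; the reaction quotient is Q = [Cd²⁺]/[Cu²⁺] = 2000.
E = E° − (RT/nF) ln Q = 0.74 − (8.314×343)/(2×96500) × (7.601) = 0.740 − 0.112 = 0.628 V.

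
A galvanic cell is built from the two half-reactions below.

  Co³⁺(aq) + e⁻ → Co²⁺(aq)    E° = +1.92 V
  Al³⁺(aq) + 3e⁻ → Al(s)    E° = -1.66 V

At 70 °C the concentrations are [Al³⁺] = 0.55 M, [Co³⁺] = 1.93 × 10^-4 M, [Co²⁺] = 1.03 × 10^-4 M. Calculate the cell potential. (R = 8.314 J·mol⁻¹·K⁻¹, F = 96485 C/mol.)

The Co³⁺/Co²⁺ couple has the higher reduction potential and acts as the cathode, so E°_cell = +1.92 − (-1.66) = 3.58 V.
Balancing electrons gives n = 3; the reaction quotient is Q = [Al³⁺]·[Co²⁺]^3/[Co³⁺]^3 = 0.0836.
E = E° − (RT/nF) ln Q = 3.58 − (8.314×343)/(3×96485) × (-2.482) = 3.580 + 0.024 = 3.604 V.

3.60 V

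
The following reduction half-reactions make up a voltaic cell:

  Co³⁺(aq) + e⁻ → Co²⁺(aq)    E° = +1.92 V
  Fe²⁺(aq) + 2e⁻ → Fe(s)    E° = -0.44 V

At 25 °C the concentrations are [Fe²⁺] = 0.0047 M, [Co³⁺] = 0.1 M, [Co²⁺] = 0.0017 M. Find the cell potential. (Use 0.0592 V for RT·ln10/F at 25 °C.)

2.53 V

The Co³⁺/Co²⁺ couple has the higher reduction potential and acts as the cathode, so E°_cell = +1.92 − (-0.44) = 2.36 V.
Balancing electrons gives n = 2; the reaction quotient is Q = [Fe²⁺]·[Co²⁺]^2/[Co³⁺]^2 = 1.36 × 10^-6.
At 25 °C, E = E° − (0.0592/n) log Q = 2.36 − (0.0592/2)(-5.867) = 2.360 + 0.174 = 2.534 V.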